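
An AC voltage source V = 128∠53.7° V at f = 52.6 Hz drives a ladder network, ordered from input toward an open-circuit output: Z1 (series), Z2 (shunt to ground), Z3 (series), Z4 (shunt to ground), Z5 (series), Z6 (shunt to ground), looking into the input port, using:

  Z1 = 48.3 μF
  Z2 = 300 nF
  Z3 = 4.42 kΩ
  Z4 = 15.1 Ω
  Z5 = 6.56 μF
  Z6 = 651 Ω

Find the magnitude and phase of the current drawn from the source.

Step 1 — Angular frequency: ω = 2π·f = 2π·52.6 = 330.5 rad/s.
Step 2 — Component impedances:
  Z1: Z = 1/(jωC) = -j/(ω·C) = 0 - j62.65 Ω
  Z2: Z = 1/(jωC) = -j/(ω·C) = 0 - j1.009e+04 Ω
  Z3: Z = R = 4420 Ω
  Z4: Z = R = 15.1 Ω
  Z5: Z = 1/(jωC) = -j/(ω·C) = 0 - j461.2 Ω
  Z6: Z = R = 651 Ω
Step 3 — Ladder network (open output): work backward from the far end, alternating series and parallel combinations. Z_in = 3716 - j1697 Ω = 4085∠-24.5° Ω.
Step 4 — Source phasor: V = 128∠53.7° V = 75.78 + j103.2 V.
Step 5 — Ohm's law: I = V / Z_total = (75.78 + j103.2) / (3716 - j1697) = 0.006385 + j0.03067 A.
Step 6 — Convert to polar: |I| = 0.03133 A, ∠I = 78.2°.

I = 0.03133∠78.2° A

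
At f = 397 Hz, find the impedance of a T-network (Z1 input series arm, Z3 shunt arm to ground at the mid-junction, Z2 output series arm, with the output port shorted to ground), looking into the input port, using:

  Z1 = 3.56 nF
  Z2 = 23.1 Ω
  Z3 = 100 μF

Step 1 — Angular frequency: ω = 2π·f = 2π·397 = 2494 rad/s.
Step 2 — Component impedances:
  Z1: Z = 1/(jωC) = -j/(ω·C) = 0 - j1.126e+05 Ω
  Z2: Z = R = 23.1 Ω
  Z3: Z = 1/(jωC) = -j/(ω·C) = 0 - j4.009 Ω
Step 3 — With the output port shorted to ground, the output series arm Z2 runs from the junction to ground; the shunt arm Z3 also runs from the junction to ground. They appear in parallel: Z3 || Z2 = 0.6754 - j3.892 Ω.
Step 4 — Series with input arm Z1: Z_in = Z1 + (Z3 || Z2) = 0.6754 - j1.126e+05 Ω = 1.126e+05∠-90.0° Ω.

Z = 0.6754 - j1.126e+05 Ω = 1.126e+05∠-90.0° Ω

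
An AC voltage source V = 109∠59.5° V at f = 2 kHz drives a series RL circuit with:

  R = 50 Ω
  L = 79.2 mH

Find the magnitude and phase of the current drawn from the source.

Step 1 — Angular frequency: ω = 2π·f = 2π·2000 = 1.257e+04 rad/s.
Step 2 — Component impedances:
  R: Z = R = 50 Ω
  L: Z = jωL = j·1.257e+04·0.0792 = 0 + j995.3 Ω
Step 3 — Series combination: Z_total = R + L = 50 + j995.3 Ω = 996.5∠87.1° Ω.
Step 4 — Source phasor: V = 109∠59.5° V = 55.32 + j93.92 V.
Step 5 — Ohm's law: I = V / Z_total = (55.32 + j93.92) / (50 + j995.3) = 0.09691 - j0.05072 A.
Step 6 — Convert to polar: |I| = 0.1094 A, ∠I = -27.6°.

I = 0.1094∠-27.6° A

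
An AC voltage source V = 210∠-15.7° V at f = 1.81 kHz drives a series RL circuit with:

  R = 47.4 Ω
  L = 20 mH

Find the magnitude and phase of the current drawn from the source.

Step 1 — Angular frequency: ω = 2π·f = 2π·1810 = 1.137e+04 rad/s.
Step 2 — Component impedances:
  R: Z = R = 47.4 Ω
  L: Z = jωL = j·1.137e+04·0.02 = 0 + j227.5 Ω
Step 3 — Series combination: Z_total = R + L = 47.4 + j227.5 Ω = 232.3∠78.2° Ω.
Step 4 — Source phasor: V = 210∠-15.7° V = 202.2 - j56.83 V.
Step 5 — Ohm's law: I = V / Z_total = (202.2 - j56.83) / (47.4 + j227.5) = -0.06192 - j0.9017 A.
Step 6 — Convert to polar: |I| = 0.9039 A, ∠I = -93.9°.

I = 0.9039∠-93.9° A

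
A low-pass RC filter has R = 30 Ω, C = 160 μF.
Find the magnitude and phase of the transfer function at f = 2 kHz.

Step 1 — Angular frequency: ω = 2π·2000 = 1.257e+04 rad/s.
Step 2 — Transfer function: H(jω) = 1/(1 + jωRC).
Step 3 — Denominator: 1 + jωRC = 1 + j·1.257e+04·30·0.00016 = 1 + j60.32.
Step 4 — H = 0.0002748 - j0.01657.
Step 5 — Magnitude: |H| = 0.01658 (-35.6 dB); phase: φ = -89.1°.

|H| = 0.01658 (-35.6 dB), φ = -89.1°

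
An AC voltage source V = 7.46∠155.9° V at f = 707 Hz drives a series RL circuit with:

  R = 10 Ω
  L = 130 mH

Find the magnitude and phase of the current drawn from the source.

Step 1 — Angular frequency: ω = 2π·f = 2π·707 = 4442 rad/s.
Step 2 — Component impedances:
  R: Z = R = 10 Ω
  L: Z = jωL = j·4442·0.13 = 0 + j577.5 Ω
Step 3 — Series combination: Z_total = R + L = 10 + j577.5 Ω = 577.6∠89.0° Ω.
Step 4 — Source phasor: V = 7.46∠155.9° V = -6.81 + j3.046 V.
Step 5 — Ohm's law: I = V / Z_total = (-6.81 + j3.046) / (10 + j577.5) = 0.005069 + j0.01188 A.
Step 6 — Convert to polar: |I| = 0.01292 A, ∠I = 66.9°.

I = 0.01292∠66.9° A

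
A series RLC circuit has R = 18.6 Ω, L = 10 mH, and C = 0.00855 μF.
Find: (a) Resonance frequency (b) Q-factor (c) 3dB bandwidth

Step 1 — Resonance condition Im(Z)=0 gives ω₀ = 1/√(LC).
Step 2 — ω₀ = 1/√(0.01·8.55e-09) = 1.081e+05 rad/s.
Step 3 — f₀ = ω₀/(2π) = 1.721e+04 Hz.
Step 4 — Series Q: Q = ω₀L/R = 1.081e+05·0.01/18.6 = 58.14.
Step 5 — 3dB bandwidth: Δω = ω₀/Q = 1860 rad/s; BW = Δω/(2π) = 296 Hz.

(a) f₀ = 1.721e+04 Hz  (b) Q = 58.14  (c) BW = 296 Hz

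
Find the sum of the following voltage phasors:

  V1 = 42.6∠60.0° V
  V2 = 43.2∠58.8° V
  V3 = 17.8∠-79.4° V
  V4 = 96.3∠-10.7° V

Step 1 — Convert each phasor to rectangular form:
  V1 = 42.6·(cos(60.0°) + j·sin(60.0°)) = 21.3 + j36.89 V
  V2 = 43.2·(cos(58.8°) + j·sin(58.8°)) = 22.38 + j36.95 V
  V3 = 17.8·(cos(-79.4°) + j·sin(-79.4°)) = 3.274 - j17.5 V
  V4 = 96.3·(cos(-10.7°) + j·sin(-10.7°)) = 94.63 - j17.88 V
Step 2 — Sum components: V_total = 141.6 + j38.47 V.
Step 3 — Convert to polar: |V_total| = 146.7 V, ∠V_total = 15.2°.

V_total = 146.7∠15.2° V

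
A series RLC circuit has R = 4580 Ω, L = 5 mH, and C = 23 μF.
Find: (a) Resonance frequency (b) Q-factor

Step 1 — Resonance condition Im(Z)=0 gives ω₀ = 1/√(LC).
Step 2 — ω₀ = 1/√(0.005·2.3e-05) = 2949 rad/s.
Step 3 — f₀ = ω₀/(2π) = 469.3 Hz.
Step 4 — Series Q: Q = ω₀L/R = 2949·0.005/4580 = 0.003219.

(a) f₀ = 469.3 Hz  (b) Q = 0.003219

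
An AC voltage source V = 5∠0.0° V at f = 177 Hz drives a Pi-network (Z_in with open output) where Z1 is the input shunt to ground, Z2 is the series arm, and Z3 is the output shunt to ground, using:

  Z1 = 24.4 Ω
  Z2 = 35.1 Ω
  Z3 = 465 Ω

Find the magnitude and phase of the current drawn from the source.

Step 1 — Angular frequency: ω = 2π·f = 2π·177 = 1112 rad/s.
Step 2 — Component impedances:
  Z1: Z = R = 24.4 Ω
  Z2: Z = R = 35.1 Ω
  Z3: Z = R = 465 Ω
Step 3 — With open output, the series arm Z2 and the output shunt Z3 appear in series to ground: Z2 + Z3 = 500.1 Ω.
Step 4 — Parallel with input shunt Z1: Z_in = Z1 || (Z2 + Z3) = 23.26 Ω = 23.26∠0.0° Ω.
Step 5 — Source phasor: V = 5∠0.0° V = 5 V.
Step 6 — Ohm's law: I = V / Z_total = (5) / (23.26) = 0.2149 A.
Step 7 — Convert to polar: |I| = 0.2149 A, ∠I = 0.0°.

I = 0.2149∠0.0° A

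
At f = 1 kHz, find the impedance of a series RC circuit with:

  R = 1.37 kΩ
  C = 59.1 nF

Step 1 — Angular frequency: ω = 2π·f = 2π·1000 = 6283 rad/s.
Step 2 — Component impedances:
  R: Z = R = 1370 Ω
  C: Z = 1/(jωC) = -j/(ω·C) = 0 - j2693 Ω
Step 3 — Series combination: Z_total = R + C = 1370 - j2693 Ω = 3021∠-63.0° Ω.

Z = 1370 - j2693 Ω = 3021∠-63.0° Ω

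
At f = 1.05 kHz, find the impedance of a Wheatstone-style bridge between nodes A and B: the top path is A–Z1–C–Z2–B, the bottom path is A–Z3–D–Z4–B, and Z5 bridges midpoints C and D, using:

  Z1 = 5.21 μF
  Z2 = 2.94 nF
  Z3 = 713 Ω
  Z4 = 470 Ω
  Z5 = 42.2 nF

Step 1 — Angular frequency: ω = 2π·f = 2π·1050 = 6597 rad/s.
Step 2 — Component impedances:
  Z1: Z = 1/(jωC) = -j/(ω·C) = 0 - j29.09 Ω
  Z2: Z = 1/(jωC) = -j/(ω·C) = 0 - j5.156e+04 Ω
  Z3: Z = R = 713 Ω
  Z4: Z = R = 470 Ω
  Z5: Z = 1/(jωC) = -j/(ω·C) = 0 - j3592 Ω
Step 3 — Bridge requires nodal analysis (the Z5 bridge couples midpoints C and D, so the two paths cannot be reduced to a simple series/parallel combination). Setting node B to ground and injecting 1 A at node A, the 3-node admittance system at A, C, D solves to V_A = Z_AB = 1150 - j160.3 Ω = 1161∠-7.9° Ω.

Z = 1150 - j160.3 Ω = 1161∠-7.9° Ω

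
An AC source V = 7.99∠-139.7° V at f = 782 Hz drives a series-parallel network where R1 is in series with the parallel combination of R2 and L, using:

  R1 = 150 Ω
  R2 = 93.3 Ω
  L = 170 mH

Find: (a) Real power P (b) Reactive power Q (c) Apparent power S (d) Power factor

Step 1 — Angular frequency: ω = 2π·f = 2π·782 = 4913 rad/s.
Step 2 — Component impedances:
  R1: Z = R = 150 Ω
  R2: Z = R = 93.3 Ω
  L: Z = jωL = j·4913·0.17 = 0 + j835.3 Ω
Step 3 — Parallel branch: R2 || L = 1/(1/R2 + 1/L) = 92.15 + j10.29 Ω.
Step 4 — Series with R1: Z_total = R1 + (R2 || L) = 242.2 + j10.29 Ω = 242.4∠2.4° Ω.
Step 5 — Source phasor: V = 7.99∠-139.7° V = -6.094 - j5.168 V.
Step 6 — Current: I = V / Z = -0.02603 - j0.02024 A = 0.03297∠-142.1° A.
Step 7 — Complex power: S = V·I* = 0.2632 + j0.01119 VA.
Step 8 — Real power: P = Re(S) = 0.2632 W.
Step 9 — Reactive power: Q = Im(S) = 0.01119 VAR.
Step 10 — Apparent power: |S| = 0.2634 VA.
Step 11 — Power factor: PF = P/|S| = 0.9991 (lagging).

(a) P = 0.2632 W  (b) Q = 0.01119 VAR  (c) S = 0.2634 VA  (d) PF = 0.9991 (lagging)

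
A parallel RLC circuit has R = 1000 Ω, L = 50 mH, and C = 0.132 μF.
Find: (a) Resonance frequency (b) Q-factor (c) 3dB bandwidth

Step 1 — Resonance: ω₀ = 1/√(LC) = 1/√(0.05·1.32e-07) = 1.231e+04 rad/s.
Step 2 — f₀ = ω₀/(2π) = 1959 Hz.
Step 3 — Parallel Q: Q = R/(ω₀L) = 1000/(1.231e+04·0.05) = 1.625.
Step 4 — Bandwidth: Δω = ω₀/Q = 7576 rad/s; BW = Δω/(2π) = 1206 Hz.

(a) f₀ = 1959 Hz  (b) Q = 1.625  (c) BW = 1206 Hz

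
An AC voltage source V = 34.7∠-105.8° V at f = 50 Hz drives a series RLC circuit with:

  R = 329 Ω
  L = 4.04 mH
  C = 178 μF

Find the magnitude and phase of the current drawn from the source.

Step 1 — Angular frequency: ω = 2π·f = 2π·50 = 314.2 rad/s.
Step 2 — Component impedances:
  R: Z = R = 329 Ω
  L: Z = jωL = j·314.2·0.00404 = 0 + j1.269 Ω
  C: Z = 1/(jωC) = -j/(ω·C) = 0 - j17.88 Ω
Step 3 — Series combination: Z_total = R + L + C = 329 - j16.61 Ω = 329.4∠-2.9° Ω.
Step 4 — Source phasor: V = 34.7∠-105.8° V = -9.448 - j33.39 V.
Step 5 — Ohm's law: I = V / Z_total = (-9.448 - j33.39) / (329 - j16.61) = -0.02353 - j0.1027 A.
Step 6 — Convert to polar: |I| = 0.1053 A, ∠I = -102.9°.

I = 0.1053∠-102.9° A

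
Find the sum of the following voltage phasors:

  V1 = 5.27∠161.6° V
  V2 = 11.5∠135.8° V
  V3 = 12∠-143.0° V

Step 1 — Convert each phasor to rectangular form:
  V1 = 5.27·(cos(161.6°) + j·sin(161.6°)) = -5.001 + j1.663 V
  V2 = 11.5·(cos(135.8°) + j·sin(135.8°)) = -8.244 + j8.017 V
  V3 = 12·(cos(-143.0°) + j·sin(-143.0°)) = -9.584 - j7.222 V
Step 2 — Sum components: V_total = -22.83 + j2.459 V.
Step 3 — Convert to polar: |V_total| = 22.96 V, ∠V_total = 173.9°.

V_total = 22.96∠173.9° V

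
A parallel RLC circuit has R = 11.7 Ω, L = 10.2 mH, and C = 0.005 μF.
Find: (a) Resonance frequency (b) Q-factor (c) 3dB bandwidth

Step 1 — Resonance: ω₀ = 1/√(LC) = 1/√(0.0102·5e-09) = 1.4e+05 rad/s.
Step 2 — f₀ = ω₀/(2π) = 2.229e+04 Hz.
Step 3 — Parallel Q: Q = R/(ω₀L) = 11.7/(1.4e+05·0.0102) = 0.008192.
Step 4 — Bandwidth: Δω = ω₀/Q = 1.709e+07 rad/s; BW = Δω/(2π) = 2.721e+06 Hz.

(a) f₀ = 2.229e+04 Hz  (b) Q = 0.008192  (c) BW = 2.721e+06 Hz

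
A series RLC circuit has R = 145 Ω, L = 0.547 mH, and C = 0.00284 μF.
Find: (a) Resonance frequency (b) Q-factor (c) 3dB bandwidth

Step 1 — Resonance: ω₀ = 1/√(LC) = 1/√(0.000547·2.84e-09) = 8.023e+05 rad/s.
Step 2 — f₀ = ω₀/(2π) = 1.277e+05 Hz.
Step 3 — Series Q: Q = ω₀L/R = 8.023e+05·0.000547/145 = 3.027.
Step 4 — Bandwidth: Δω = ω₀/Q = 2.651e+05 rad/s; BW = Δω/(2π) = 4.219e+04 Hz.

(a) f₀ = 1.277e+05 Hz  (b) Q = 3.027  (c) BW = 4.219e+04 Hz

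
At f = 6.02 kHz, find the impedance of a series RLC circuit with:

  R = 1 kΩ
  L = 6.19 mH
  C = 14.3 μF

Step 1 — Angular frequency: ω = 2π·f = 2π·6020 = 3.782e+04 rad/s.
Step 2 — Component impedances:
  R: Z = R = 1000 Ω
  L: Z = jωL = j·3.782e+04·0.00619 = 0 + j234.1 Ω
  C: Z = 1/(jωC) = -j/(ω·C) = 0 - j1.849 Ω
Step 3 — Series combination: Z_total = R + L + C = 1000 + j232.3 Ω = 1027∠13.1° Ω.

Z = 1000 + j232.3 Ω = 1027∠13.1° Ω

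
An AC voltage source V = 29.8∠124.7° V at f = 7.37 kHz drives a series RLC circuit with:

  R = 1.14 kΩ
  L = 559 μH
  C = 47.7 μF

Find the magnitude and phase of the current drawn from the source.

Step 1 — Angular frequency: ω = 2π·f = 2π·7370 = 4.631e+04 rad/s.
Step 2 — Component impedances:
  R: Z = R = 1140 Ω
  L: Z = jωL = j·4.631e+04·0.000559 = 0 + j25.89 Ω
  C: Z = 1/(jωC) = -j/(ω·C) = 0 - j0.4527 Ω
Step 3 — Series combination: Z_total = R + L + C = 1140 + j25.43 Ω = 1140∠1.3° Ω.
Step 4 — Source phasor: V = 29.8∠124.7° V = -16.96 + j24.5 V.
Step 5 — Ohm's law: I = V / Z_total = (-16.96 + j24.5) / (1140 + j25.43) = -0.01439 + j0.02181 A.
Step 6 — Convert to polar: |I| = 0.02613 A, ∠I = 123.4°.

I = 0.02613∠123.4° A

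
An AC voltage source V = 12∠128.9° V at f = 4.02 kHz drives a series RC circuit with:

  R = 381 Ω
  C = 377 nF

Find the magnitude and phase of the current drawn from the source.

Step 1 — Angular frequency: ω = 2π·f = 2π·4020 = 2.526e+04 rad/s.
Step 2 — Component impedances:
  R: Z = R = 381 Ω
  C: Z = 1/(jωC) = -j/(ω·C) = 0 - j105 Ω
Step 3 — Series combination: Z_total = R + C = 381 - j105 Ω = 395.2∠-15.4° Ω.
Step 4 — Source phasor: V = 12∠128.9° V = -7.536 + j9.339 V.
Step 5 — Ohm's law: I = V / Z_total = (-7.536 + j9.339) / (381 - j105) = -0.02466 + j0.01771 A.
Step 6 — Convert to polar: |I| = 0.03036 A, ∠I = 144.3°.

I = 0.03036∠144.3° A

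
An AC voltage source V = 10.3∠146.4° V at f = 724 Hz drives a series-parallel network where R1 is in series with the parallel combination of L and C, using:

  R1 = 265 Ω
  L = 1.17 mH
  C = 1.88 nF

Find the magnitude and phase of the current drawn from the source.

Step 1 — Angular frequency: ω = 2π·f = 2π·724 = 4549 rad/s.
Step 2 — Component impedances:
  R1: Z = R = 265 Ω
  L: Z = jωL = j·4549·0.00117 = 0 + j5.322 Ω
  C: Z = 1/(jωC) = -j/(ω·C) = 0 - j1.169e+05 Ω
Step 3 — Parallel branch: L || C = 1/(1/L + 1/C) = 0 + j5.323 Ω.
Step 4 — Series with R1: Z_total = R1 + (L || C) = 265 + j5.323 Ω = 265.1∠1.2° Ω.
Step 5 — Source phasor: V = 10.3∠146.4° V = -8.579 + j5.7 V.
Step 6 — Ohm's law: I = V / Z_total = (-8.579 + j5.7) / (265 + j5.323) = -0.03193 + j0.02215 A.
Step 7 — Convert to polar: |I| = 0.03886 A, ∠I = 145.2°.

I = 0.03886∠145.2° A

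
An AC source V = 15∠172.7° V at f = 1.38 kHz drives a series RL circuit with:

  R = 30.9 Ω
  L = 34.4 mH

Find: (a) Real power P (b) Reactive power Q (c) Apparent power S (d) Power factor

Step 1 — Angular frequency: ω = 2π·f = 2π·1380 = 8671 rad/s.
Step 2 — Component impedances:
  R: Z = R = 30.9 Ω
  L: Z = jωL = j·8671·0.0344 = 0 + j298.3 Ω
Step 3 — Series combination: Z_total = R + L = 30.9 + j298.3 Ω = 299.9∠84.1° Ω.
Step 4 — Source phasor: V = 15∠172.7° V = -14.88 + j1.906 V.
Step 5 — Current: I = V / Z = 0.001209 + j0.05001 A = 0.05002∠88.6° A.
Step 6 — Complex power: S = V·I* = 0.07732 + j0.7463 VA.
Step 7 — Real power: P = Re(S) = 0.07732 W.
Step 8 — Reactive power: Q = Im(S) = 0.7463 VAR.
Step 9 — Apparent power: |S| = 0.7503 VA.
Step 10 — Power factor: PF = P/|S| = 0.103 (lagging).

(a) P = 0.07732 W  (b) Q = 0.7463 VAR  (c) S = 0.7503 VA  (d) PF = 0.103 (lagging)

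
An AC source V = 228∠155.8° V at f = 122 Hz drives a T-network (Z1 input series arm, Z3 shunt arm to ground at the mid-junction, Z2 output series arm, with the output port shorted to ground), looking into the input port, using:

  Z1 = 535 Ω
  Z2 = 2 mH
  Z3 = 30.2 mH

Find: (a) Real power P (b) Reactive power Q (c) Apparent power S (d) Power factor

Step 1 — Angular frequency: ω = 2π·f = 2π·122 = 766.5 rad/s.
Step 2 — Component impedances:
  Z1: Z = R = 535 Ω
  Z2: Z = jωL = j·766.5·0.002 = 0 + j1.533 Ω
  Z3: Z = jωL = j·766.5·0.0302 = 0 + j23.15 Ω
Step 3 — With the output port shorted to ground, the output series arm Z2 runs from the junction to ground; the shunt arm Z3 also runs from the junction to ground. They appear in parallel: Z3 || Z2 = 0 + j1.438 Ω.
Step 4 — Series with input arm Z1: Z_in = Z1 + (Z3 || Z2) = 535 + j1.438 Ω = 535∠0.2° Ω.
Step 5 — Source phasor: V = 228∠155.8° V = -208 + j93.46 V.
Step 6 — Current: I = V / Z = -0.3882 + j0.1757 A = 0.4262∠155.6° A.
Step 7 — Complex power: S = V·I* = 97.17 + j0.2611 VA.
Step 8 — Real power: P = Re(S) = 97.17 W.
Step 9 — Reactive power: Q = Im(S) = 0.2611 VAR.
Step 10 — Apparent power: |S| = 97.17 VA.
Step 11 — Power factor: PF = P/|S| = 1 (lagging).

(a) P = 97.17 W  (b) Q = 0.2611 VAR  (c) S = 97.17 VA  (d) PF = 1 (lagging)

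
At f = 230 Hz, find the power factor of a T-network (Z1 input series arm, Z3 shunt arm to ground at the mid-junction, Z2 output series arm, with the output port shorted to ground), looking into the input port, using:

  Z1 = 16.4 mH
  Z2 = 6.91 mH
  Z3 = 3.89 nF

Step 1 — Angular frequency: ω = 2π·f = 2π·230 = 1445 rad/s.
Step 2 — Component impedances:
  Z1: Z = jωL = j·1445·0.0164 = 0 + j23.7 Ω
  Z2: Z = jωL = j·1445·0.00691 = 0 + j9.986 Ω
  Z3: Z = 1/(jωC) = -j/(ω·C) = 0 - j1.779e+05 Ω
Step 3 — With the output port shorted to ground, the output series arm Z2 runs from the junction to ground; the shunt arm Z3 also runs from the junction to ground. They appear in parallel: Z3 || Z2 = 0 + j9.986 Ω.
Step 4 — Series with input arm Z1: Z_in = Z1 + (Z3 || Z2) = 0 + j33.69 Ω = 33.69∠90.0° Ω.
Step 5 — Power factor: PF = cos(φ) = Re(Z)/|Z| = 0/33.69 = 0.
Step 6 — Type: Im(Z) = 33.69 ⇒ lagging (phase φ = 90.0°).

PF = 0 (lagging, φ = 90.0°)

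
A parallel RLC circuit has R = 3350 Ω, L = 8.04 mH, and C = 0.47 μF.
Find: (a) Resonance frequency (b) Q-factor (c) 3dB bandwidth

Step 1 — Resonance: ω₀ = 1/√(LC) = 1/√(0.00804·4.7e-07) = 1.627e+04 rad/s.
Step 2 — f₀ = ω₀/(2π) = 2589 Hz.
Step 3 — Parallel Q: Q = R/(ω₀L) = 3350/(1.627e+04·0.00804) = 25.61.
Step 4 — Bandwidth: Δω = ω₀/Q = 635.1 rad/s; BW = Δω/(2π) = 101.1 Hz.

(a) f₀ = 2589 Hz  (b) Q = 25.61  (c) BW = 101.1 Hz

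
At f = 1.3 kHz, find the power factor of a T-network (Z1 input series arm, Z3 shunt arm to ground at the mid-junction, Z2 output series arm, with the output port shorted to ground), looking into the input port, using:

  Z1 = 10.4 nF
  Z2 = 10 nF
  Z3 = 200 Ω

Step 1 — Angular frequency: ω = 2π·f = 2π·1300 = 8168 rad/s.
Step 2 — Component impedances:
  Z1: Z = 1/(jωC) = -j/(ω·C) = 0 - j1.177e+04 Ω
  Z2: Z = 1/(jωC) = -j/(ω·C) = 0 - j1.224e+04 Ω
  Z3: Z = R = 200 Ω
Step 3 — With the output port shorted to ground, the output series arm Z2 runs from the junction to ground; the shunt arm Z3 also runs from the junction to ground. They appear in parallel: Z3 || Z2 = 199.9 - j3.266 Ω.
Step 4 — Series with input arm Z1: Z_in = Z1 + (Z3 || Z2) = 199.9 - j1.178e+04 Ω = 1.178e+04∠-89.0° Ω.
Step 5 — Power factor: PF = cos(φ) = Re(Z)/|Z| = 199.95/11777 = 0.01698.
Step 6 — Type: Im(Z) = -1.178e+04 ⇒ leading (phase φ = -89.0°).

PF = 0.01698 (leading, φ = -89.0°)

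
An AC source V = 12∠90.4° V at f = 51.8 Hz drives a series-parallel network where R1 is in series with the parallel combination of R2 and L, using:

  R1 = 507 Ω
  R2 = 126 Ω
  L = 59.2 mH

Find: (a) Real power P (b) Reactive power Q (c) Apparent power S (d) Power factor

Step 1 — Angular frequency: ω = 2π·f = 2π·51.8 = 325.5 rad/s.
Step 2 — Component impedances:
  R1: Z = R = 507 Ω
  R2: Z = R = 126 Ω
  L: Z = jωL = j·325.5·0.0592 = 0 + j19.27 Ω
Step 3 — Parallel branch: R2 || L = 1/(1/R2 + 1/L) = 2.879 + j18.83 Ω.
Step 4 — Series with R1: Z_total = R1 + (R2 || L) = 509.9 + j18.83 Ω = 510.2∠2.1° Ω.
Step 5 — Source phasor: V = 12∠90.4° V = -0.08378 + j12 V.
Step 6 — Current: I = V / Z = 0.0007038 + j0.02351 A = 0.02352∠88.3° A.
Step 7 — Complex power: S = V·I* = 0.282 + j0.01041 VA.
Step 8 — Real power: P = Re(S) = 0.282 W.
Step 9 — Reactive power: Q = Im(S) = 0.01041 VAR.
Step 10 — Apparent power: |S| = 0.2822 VA.
Step 11 — Power factor: PF = P/|S| = 0.9993 (lagging).

(a) P = 0.282 W  (b) Q = 0.01041 VAR  (c) S = 0.2822 VA  (d) PF = 0.9993 (lagging)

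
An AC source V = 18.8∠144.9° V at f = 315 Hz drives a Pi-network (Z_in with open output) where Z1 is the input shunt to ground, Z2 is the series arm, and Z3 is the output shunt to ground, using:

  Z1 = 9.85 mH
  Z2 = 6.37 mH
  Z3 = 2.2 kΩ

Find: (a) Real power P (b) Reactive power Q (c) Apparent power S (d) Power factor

Step 1 — Angular frequency: ω = 2π·f = 2π·315 = 1979 rad/s.
Step 2 — Component impedances:
  Z1: Z = jωL = j·1979·0.00985 = 0 + j19.5 Ω
  Z2: Z = jωL = j·1979·0.00637 = 0 + j12.61 Ω
  Z3: Z = R = 2200 Ω
Step 3 — With open output, the series arm Z2 and the output shunt Z3 appear in series to ground: Z2 + Z3 = 2200 + j12.61 Ω.
Step 4 — Parallel with input shunt Z1: Z_in = Z1 || (Z2 + Z3) = 0.1727 + j19.49 Ω = 19.49∠89.5° Ω.
Step 5 — Source phasor: V = 18.8∠144.9° V = -15.38 + j10.81 V.
Step 6 — Current: I = V / Z = 0.5475 + j0.7939 A = 0.9644∠55.4° A.
Step 7 — Complex power: S = V·I* = 0.1606 + j18.13 VA.
Step 8 — Real power: P = Re(S) = 0.1606 W.
Step 9 — Reactive power: Q = Im(S) = 18.13 VAR.
Step 10 — Apparent power: |S| = 18.13 VA.
Step 11 — Power factor: PF = P/|S| = 0.00886 (lagging).

(a) P = 0.1606 W  (b) Q = 18.13 VAR  (c) S = 18.13 VA  (d) PF = 0.00886 (lagging)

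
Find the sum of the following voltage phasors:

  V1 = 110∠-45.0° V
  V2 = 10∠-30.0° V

Step 1 — Convert each phasor to rectangular form:
  V1 = 110·(cos(-45.0°) + j·sin(-45.0°)) = 77.78 - j77.78 V
  V2 = 10·(cos(-30.0°) + j·sin(-30.0°)) = 8.66 - j5 V
Step 2 — Sum components: V_total = 86.44 - j82.78 V.
Step 3 — Convert to polar: |V_total| = 119.7 V, ∠V_total = -43.8°.

V_total = 119.7∠-43.8° V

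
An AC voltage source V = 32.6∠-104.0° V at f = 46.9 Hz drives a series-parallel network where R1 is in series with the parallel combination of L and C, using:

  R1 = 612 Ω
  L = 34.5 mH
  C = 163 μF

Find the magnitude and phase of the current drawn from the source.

Step 1 — Angular frequency: ω = 2π·f = 2π·46.9 = 294.7 rad/s.
Step 2 — Component impedances:
  R1: Z = R = 612 Ω
  L: Z = jωL = j·294.7·0.0345 = 0 + j10.17 Ω
  C: Z = 1/(jωC) = -j/(ω·C) = 0 - j20.82 Ω
Step 3 — Parallel branch: L || C = 1/(1/L + 1/C) = 0 + j19.87 Ω.
Step 4 — Series with R1: Z_total = R1 + (L || C) = 612 + j19.87 Ω = 612.3∠1.9° Ω.
Step 5 — Source phasor: V = 32.6∠-104.0° V = -7.887 - j31.63 V.
Step 6 — Ohm's law: I = V / Z_total = (-7.887 - j31.63) / (612 + j19.87) = -0.01455 - j0.05121 A.
Step 7 — Convert to polar: |I| = 0.05324 A, ∠I = -105.9°.

I = 0.05324∠-105.9° A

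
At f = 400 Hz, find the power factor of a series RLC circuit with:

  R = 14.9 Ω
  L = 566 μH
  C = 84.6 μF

Step 1 — Angular frequency: ω = 2π·f = 2π·400 = 2513 rad/s.
Step 2 — Component impedances:
  R: Z = R = 14.9 Ω
  L: Z = jωL = j·2513·0.000566 = 0 + j1.423 Ω
  C: Z = 1/(jωC) = -j/(ω·C) = 0 - j4.703 Ω
Step 3 — Series combination: Z_total = R + L + C = 14.9 - j3.281 Ω = 15.26∠-12.4° Ω.
Step 4 — Power factor: PF = cos(φ) = Re(Z)/|Z| = 14.9/15.257 = 0.9766.
Step 5 — Type: Im(Z) = -3.281 ⇒ leading (phase φ = -12.4°).

PF = 0.9766 (leading, φ = -12.4°)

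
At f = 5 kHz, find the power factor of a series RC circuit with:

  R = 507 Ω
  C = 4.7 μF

Step 1 — Angular frequency: ω = 2π·f = 2π·5000 = 3.142e+04 rad/s.
Step 2 — Component impedances:
  R: Z = R = 507 Ω
  C: Z = 1/(jωC) = -j/(ω·C) = 0 - j6.773 Ω
Step 3 — Series combination: Z_total = R + C = 507 - j6.773 Ω = 507∠-0.8° Ω.
Step 4 — Power factor: PF = cos(φ) = Re(Z)/|Z| = 507/507.05 = 0.9999.
Step 5 — Type: Im(Z) = -6.773 ⇒ leading (phase φ = -0.8°).

PF = 0.9999 (leading, φ = -0.8°)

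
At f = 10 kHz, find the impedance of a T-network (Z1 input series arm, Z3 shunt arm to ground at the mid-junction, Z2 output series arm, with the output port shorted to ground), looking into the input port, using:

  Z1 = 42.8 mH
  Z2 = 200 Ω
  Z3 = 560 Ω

Step 1 — Angular frequency: ω = 2π·f = 2π·1e+04 = 6.283e+04 rad/s.
Step 2 — Component impedances:
  Z1: Z = jωL = j·6.283e+04·0.0428 = 0 + j2689 Ω
  Z2: Z = R = 200 Ω
  Z3: Z = R = 560 Ω
Step 3 — With the output port shorted to ground, the output series arm Z2 runs from the junction to ground; the shunt arm Z3 also runs from the junction to ground. They appear in parallel: Z3 || Z2 = 147.4 Ω.
Step 4 — Series with input arm Z1: Z_in = Z1 + (Z3 || Z2) = 147.4 + j2689 Ω = 2693∠86.9° Ω.

Z = 147.4 + j2689 Ω = 2693∠86.9° Ω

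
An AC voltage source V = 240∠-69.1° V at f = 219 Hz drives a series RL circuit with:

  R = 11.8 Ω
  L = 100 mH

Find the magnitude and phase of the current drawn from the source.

Step 1 — Angular frequency: ω = 2π·f = 2π·219 = 1376 rad/s.
Step 2 — Component impedances:
  R: Z = R = 11.8 Ω
  L: Z = jωL = j·1376·0.1 = 0 + j137.6 Ω
Step 3 — Series combination: Z_total = R + L = 11.8 + j137.6 Ω = 138.1∠85.1° Ω.
Step 4 — Source phasor: V = 240∠-69.1° V = 85.62 - j224.2 V.
Step 5 — Ohm's law: I = V / Z_total = (85.62 - j224.2) / (11.8 + j137.6) = -1.565 - j0.7564 A.
Step 6 — Convert to polar: |I| = 1.738 A, ∠I = -154.2°.

I = 1.738∠-154.2° A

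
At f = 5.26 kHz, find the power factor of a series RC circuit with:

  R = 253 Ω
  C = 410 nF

Step 1 — Angular frequency: ω = 2π·f = 2π·5260 = 3.305e+04 rad/s.
Step 2 — Component impedances:
  R: Z = R = 253 Ω
  C: Z = 1/(jωC) = -j/(ω·C) = 0 - j73.8 Ω
Step 3 — Series combination: Z_total = R + C = 253 - j73.8 Ω = 263.5∠-16.3° Ω.
Step 4 — Power factor: PF = cos(φ) = Re(Z)/|Z| = 253/263.54 = 0.96.
Step 5 — Type: Im(Z) = -73.8 ⇒ leading (phase φ = -16.3°).

PF = 0.96 (leading, φ = -16.3°)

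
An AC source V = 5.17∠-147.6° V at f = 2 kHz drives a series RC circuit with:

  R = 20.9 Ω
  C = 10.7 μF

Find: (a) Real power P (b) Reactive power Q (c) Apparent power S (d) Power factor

Step 1 — Angular frequency: ω = 2π·f = 2π·2000 = 1.257e+04 rad/s.
Step 2 — Component impedances:
  R: Z = R = 20.9 Ω
  C: Z = 1/(jωC) = -j/(ω·C) = 0 - j7.437 Ω
Step 3 — Series combination: Z_total = R + C = 20.9 - j7.437 Ω = 22.18∠-19.6° Ω.
Step 4 — Source phasor: V = 5.17∠-147.6° V = -4.365 - j2.77 V.
Step 5 — Current: I = V / Z = -0.1435 - j0.1836 A = 0.2331∠-128.0° A.
Step 6 — Complex power: S = V·I* = 1.135 - j0.4039 VA.
Step 7 — Real power: P = Re(S) = 1.135 W.
Step 8 — Reactive power: Q = Im(S) = -0.4039 VAR.
Step 9 — Apparent power: |S| = 1.205 VA.
Step 10 — Power factor: PF = P/|S| = 0.9421 (leading).

(a) P = 1.135 W  (b) Q = -0.4039 VAR  (c) S = 1.205 VA  (d) PF = 0.9421 (leading)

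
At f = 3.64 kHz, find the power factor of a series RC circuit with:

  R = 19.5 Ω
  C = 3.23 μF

Step 1 — Angular frequency: ω = 2π·f = 2π·3640 = 2.287e+04 rad/s.
Step 2 — Component impedances:
  R: Z = R = 19.5 Ω
  C: Z = 1/(jωC) = -j/(ω·C) = 0 - j13.54 Ω
Step 3 — Series combination: Z_total = R + C = 19.5 - j13.54 Ω = 23.74∠-34.8° Ω.
Step 4 — Power factor: PF = cos(φ) = Re(Z)/|Z| = 19.5/23.738 = 0.8215.
Step 5 — Type: Im(Z) = -13.54 ⇒ leading (phase φ = -34.8°).

PF = 0.8215 (leading, φ = -34.8°)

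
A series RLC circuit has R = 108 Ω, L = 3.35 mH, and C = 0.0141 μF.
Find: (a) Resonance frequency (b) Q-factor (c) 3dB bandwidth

Step 1 — Resonance: ω₀ = 1/√(LC) = 1/√(0.00335·1.41e-08) = 1.455e+05 rad/s.
Step 2 — f₀ = ω₀/(2π) = 2.316e+04 Hz.
Step 3 — Series Q: Q = ω₀L/R = 1.455e+05·0.00335/108 = 4.513.
Step 4 — Bandwidth: Δω = ω₀/Q = 3.224e+04 rad/s; BW = Δω/(2π) = 5131 Hz.

(a) f₀ = 2.316e+04 Hz  (b) Q = 4.513  (c) BW = 5131 Hz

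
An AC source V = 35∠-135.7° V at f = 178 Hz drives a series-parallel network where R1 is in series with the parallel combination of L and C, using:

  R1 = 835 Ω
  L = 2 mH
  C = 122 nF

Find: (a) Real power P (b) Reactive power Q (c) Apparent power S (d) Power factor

Step 1 — Angular frequency: ω = 2π·f = 2π·178 = 1118 rad/s.
Step 2 — Component impedances:
  R1: Z = R = 835 Ω
  L: Z = jωL = j·1118·0.002 = 0 + j2.237 Ω
  C: Z = 1/(jωC) = -j/(ω·C) = 0 - j7329 Ω
Step 3 — Parallel branch: L || C = 1/(1/L + 1/C) = 0 + j2.237 Ω.
Step 4 — Series with R1: Z_total = R1 + (L || C) = 835 + j2.237 Ω = 835∠0.2° Ω.
Step 5 — Source phasor: V = 35∠-135.7° V = -25.05 - j24.44 V.
Step 6 — Current: I = V / Z = -0.03008 - j0.02919 A = 0.04192∠-135.9° A.
Step 7 — Complex power: S = V·I* = 1.467 + j0.003931 VA.
Step 8 — Real power: P = Re(S) = 1.467 W.
Step 9 — Reactive power: Q = Im(S) = 0.003931 VAR.
Step 10 — Apparent power: |S| = 1.467 VA.
Step 11 — Power factor: PF = P/|S| = 1 (lagging).

(a) P = 1.467 W  (b) Q = 0.003931 VAR  (c) S = 1.467 VA  (d) PF = 1 (lagging)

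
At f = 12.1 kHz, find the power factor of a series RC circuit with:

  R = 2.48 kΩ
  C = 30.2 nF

Step 1 — Angular frequency: ω = 2π·f = 2π·1.21e+04 = 7.603e+04 rad/s.
Step 2 — Component impedances:
  R: Z = R = 2480 Ω
  C: Z = 1/(jωC) = -j/(ω·C) = 0 - j435.5 Ω
Step 3 — Series combination: Z_total = R + C = 2480 - j435.5 Ω = 2518∠-10.0° Ω.
Step 4 — Power factor: PF = cos(φ) = Re(Z)/|Z| = 2480/2518 = 0.9849.
Step 5 — Type: Im(Z) = -435.5 ⇒ leading (phase φ = -10.0°).

PF = 0.9849 (leading, φ = -10.0°)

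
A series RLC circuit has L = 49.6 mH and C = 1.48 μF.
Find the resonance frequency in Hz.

Step 1 — Resonance condition Im(Z)=0 gives ω₀ = 1/√(LC).
Step 2 — ω₀ = 1/√(0.0496·1.48e-06) = 3691 rad/s.
Step 3 — f₀ = ω₀/(2π) = 587.4 Hz.

f₀ = 587.4 Hz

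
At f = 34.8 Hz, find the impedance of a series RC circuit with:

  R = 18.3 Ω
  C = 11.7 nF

Step 1 — Angular frequency: ω = 2π·f = 2π·34.8 = 218.7 rad/s.
Step 2 — Component impedances:
  R: Z = R = 18.3 Ω
  C: Z = 1/(jωC) = -j/(ω·C) = 0 - j3.909e+05 Ω
Step 3 — Series combination: Z_total = R + C = 18.3 - j3.909e+05 Ω = 3.909e+05∠-90.0° Ω.

Z = 18.3 - j3.909e+05 Ω = 3.909e+05∠-90.0° Ω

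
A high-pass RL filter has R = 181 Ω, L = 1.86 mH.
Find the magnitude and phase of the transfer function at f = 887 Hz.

Step 1 — Angular frequency: ω = 2π·887 = 5573 rad/s.
Step 2 — Transfer function: H(jω) = jωL/(R + jωL).
Step 3 — Numerator jωL = j·10.37; denominator R + jωL = 181 + j10.37.
Step 4 — H = 0.003269 + j0.05708.
Step 5 — Magnitude: |H| = 0.05718 (-24.9 dB); phase: φ = 86.7°.

|H| = 0.05718 (-24.9 dB), φ = 86.7°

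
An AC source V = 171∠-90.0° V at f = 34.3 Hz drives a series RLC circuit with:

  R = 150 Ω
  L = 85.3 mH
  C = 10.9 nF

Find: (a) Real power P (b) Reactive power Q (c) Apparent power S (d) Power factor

Step 1 — Angular frequency: ω = 2π·f = 2π·34.3 = 215.5 rad/s.
Step 2 — Component impedances:
  R: Z = R = 150 Ω
  L: Z = jωL = j·215.5·0.0853 = 0 + j18.38 Ω
  C: Z = 1/(jωC) = -j/(ω·C) = 0 - j4.257e+05 Ω
Step 3 — Series combination: Z_total = R + L + C = 150 - j4.257e+05 Ω = 4.257e+05∠-90.0° Ω.
Step 4 — Source phasor: V = 171∠-90.0° V = 0 - j171 V.
Step 5 — Current: I = V / Z = 0.0004017 - j1.416e-07 A = 0.0004017∠-0.0° A.
Step 6 — Complex power: S = V·I* = 2.421e-05 - j0.06869 VA.
Step 7 — Real power: P = Re(S) = 2.421e-05 W.
Step 8 — Reactive power: Q = Im(S) = -0.06869 VAR.
Step 9 — Apparent power: |S| = 0.06869 VA.
Step 10 — Power factor: PF = P/|S| = 0.0003524 (leading).

(a) P = 2.421e-05 W  (b) Q = -0.06869 VAR  (c) S = 0.06869 VA  (d) PF = 0.0003524 (leading)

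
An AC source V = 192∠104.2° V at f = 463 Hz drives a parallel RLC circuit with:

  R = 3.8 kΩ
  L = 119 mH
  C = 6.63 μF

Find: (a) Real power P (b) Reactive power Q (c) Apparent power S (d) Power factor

Step 1 — Angular frequency: ω = 2π·f = 2π·463 = 2909 rad/s.
Step 2 — Component impedances:
  R: Z = R = 3800 Ω
  L: Z = jωL = j·2909·0.119 = 0 + j346.2 Ω
  C: Z = 1/(jωC) = -j/(ω·C) = 0 - j51.85 Ω
Step 3 — Parallel combination: 1/Z_total = 1/R + 1/L + 1/C; Z_total = 0.9783 - j60.96 Ω = 60.97∠-89.1° Ω.
Step 4 — Source phasor: V = 192∠104.2° V = -47.1 + j186.1 V.
Step 5 — Current: I = V / Z = -3.065 - j0.7234 A = 3.149∠-166.7° A.
Step 6 — Complex power: S = V·I* = 9.701 - j604.5 VA.
Step 7 — Real power: P = Re(S) = 9.701 W.
Step 8 — Reactive power: Q = Im(S) = -604.5 VAR.
Step 9 — Apparent power: |S| = 604.6 VA.
Step 10 — Power factor: PF = P/|S| = 0.01605 (leading).

(a) P = 9.701 W  (b) Q = -604.5 VAR  (c) S = 604.6 VA  (d) PF = 0.01605 (leading)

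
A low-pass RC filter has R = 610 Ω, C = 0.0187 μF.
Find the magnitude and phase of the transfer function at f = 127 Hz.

Step 1 — Angular frequency: ω = 2π·127 = 798 rad/s.
Step 2 — Transfer function: H(jω) = 1/(1 + jωRC).
Step 3 — Denominator: 1 + jωRC = 1 + j·798·610·1.87e-08 = 1 + j0.009102.
Step 4 — H = 0.9999 - j0.009102.
Step 5 — Magnitude: |H| = 1 (-0.0 dB); phase: φ = -0.5°.

|H| = 1 (-0.0 dB), φ = -0.5°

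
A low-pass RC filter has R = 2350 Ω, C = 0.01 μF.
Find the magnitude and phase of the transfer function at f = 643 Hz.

Step 1 — Angular frequency: ω = 2π·643 = 4040 rad/s.
Step 2 — Transfer function: H(jω) = 1/(1 + jωRC).
Step 3 — Denominator: 1 + jωRC = 1 + j·4040·2350·1e-08 = 1 + j0.09494.
Step 4 — H = 0.9911 - j0.09409.
Step 5 — Magnitude: |H| = 0.9955 (-0.0 dB); phase: φ = -5.4°.

|H| = 0.9955 (-0.0 dB), φ = -5.4°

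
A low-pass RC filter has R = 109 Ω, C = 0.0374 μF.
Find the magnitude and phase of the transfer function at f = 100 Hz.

Step 1 — Angular frequency: ω = 2π·100 = 628.3 rad/s.
Step 2 — Transfer function: H(jω) = 1/(1 + jωRC).
Step 3 — Denominator: 1 + jωRC = 1 + j·628.3·109·3.74e-08 = 1 + j0.002561.
Step 4 — H = 1 - j0.002561.
Step 5 — Magnitude: |H| = 1 (-0.0 dB); phase: φ = -0.1°.

|H| = 1 (-0.0 dB), φ = -0.1°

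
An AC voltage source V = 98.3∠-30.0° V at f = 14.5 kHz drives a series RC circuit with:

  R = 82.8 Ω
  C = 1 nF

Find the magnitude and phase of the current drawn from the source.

Step 1 — Angular frequency: ω = 2π·f = 2π·1.45e+04 = 9.111e+04 rad/s.
Step 2 — Component impedances:
  R: Z = R = 82.8 Ω
  C: Z = 1/(jωC) = -j/(ω·C) = 0 - j1.098e+04 Ω
Step 3 — Series combination: Z_total = R + C = 82.8 - j1.098e+04 Ω = 1.098e+04∠-89.6° Ω.
Step 4 — Source phasor: V = 98.3∠-30.0° V = 85.13 - j49.15 V.
Step 5 — Ohm's law: I = V / Z_total = (85.13 - j49.15) / (82.8 - j1.098e+04) = 0.004536 + j0.007722 A.
Step 6 — Convert to polar: |I| = 0.008955 A, ∠I = 59.6°.

I = 0.008955∠59.6° A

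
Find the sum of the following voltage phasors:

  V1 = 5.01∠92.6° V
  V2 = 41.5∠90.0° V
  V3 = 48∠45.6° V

Step 1 — Convert each phasor to rectangular form:
  V1 = 5.01·(cos(92.6°) + j·sin(92.6°)) = -0.2273 + j5.005 V
  V2 = 41.5·(cos(90.0°) + j·sin(90.0°)) = 0 + j41.5 V
  V3 = 48·(cos(45.6°) + j·sin(45.6°)) = 33.58 + j34.29 V
Step 2 — Sum components: V_total = 33.36 + j80.8 V.
Step 3 — Convert to polar: |V_total| = 87.41 V, ∠V_total = 67.6°.

V_total = 87.41∠67.6° V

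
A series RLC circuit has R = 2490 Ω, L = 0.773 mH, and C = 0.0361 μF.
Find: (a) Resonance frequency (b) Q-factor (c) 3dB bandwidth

Step 1 — Resonance condition Im(Z)=0 gives ω₀ = 1/√(LC).
Step 2 — ω₀ = 1/√(0.000773·3.61e-08) = 1.893e+05 rad/s.
Step 3 — f₀ = ω₀/(2π) = 3.013e+04 Hz.
Step 4 — Series Q: Q = ω₀L/R = 1.893e+05·0.000773/2490 = 0.05877.
Step 5 — 3dB bandwidth: Δω = ω₀/Q = 3.221e+06 rad/s; BW = Δω/(2π) = 5.127e+05 Hz.

(a) f₀ = 3.013e+04 Hz  (b) Q = 0.05877  (c) BW = 5.127e+05 Hz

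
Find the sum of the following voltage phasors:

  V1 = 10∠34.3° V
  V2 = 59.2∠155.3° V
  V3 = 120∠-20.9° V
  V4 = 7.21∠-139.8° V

Step 1 — Convert each phasor to rectangular form:
  V1 = 10·(cos(34.3°) + j·sin(34.3°)) = 8.261 + j5.635 V
  V2 = 59.2·(cos(155.3°) + j·sin(155.3°)) = -53.78 + j24.74 V
  V3 = 120·(cos(-20.9°) + j·sin(-20.9°)) = 112.1 - j42.81 V
  V4 = 7.21·(cos(-139.8°) + j·sin(-139.8°)) = -5.507 - j4.654 V
Step 2 — Sum components: V_total = 61.07 - j17.09 V.
Step 3 — Convert to polar: |V_total| = 63.42 V, ∠V_total = -15.6°.

V_total = 63.42∠-15.6° V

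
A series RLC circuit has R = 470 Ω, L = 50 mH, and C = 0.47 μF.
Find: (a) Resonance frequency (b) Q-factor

Step 1 — Resonance condition Im(Z)=0 gives ω₀ = 1/√(LC).
Step 2 — ω₀ = 1/√(0.05·4.7e-07) = 6523 rad/s.
Step 3 — f₀ = ω₀/(2π) = 1038 Hz.
Step 4 — Series Q: Q = ω₀L/R = 6523·0.05/470 = 0.694.

(a) f₀ = 1038 Hz  (b) Q = 0.694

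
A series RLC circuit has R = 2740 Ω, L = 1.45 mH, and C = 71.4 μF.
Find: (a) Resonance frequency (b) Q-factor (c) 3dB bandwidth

Step 1 — Resonance condition Im(Z)=0 gives ω₀ = 1/√(LC).
Step 2 — ω₀ = 1/√(0.00145·7.14e-05) = 3108 rad/s.
Step 3 — f₀ = ω₀/(2π) = 494.6 Hz.
Step 4 — Series Q: Q = ω₀L/R = 3108·0.00145/2740 = 0.001645.
Step 5 — 3dB bandwidth: Δω = ω₀/Q = 1.89e+06 rad/s; BW = Δω/(2π) = 3.007e+05 Hz.

(a) f₀ = 494.6 Hz  (b) Q = 0.001645  (c) BW = 3.007e+05 Hz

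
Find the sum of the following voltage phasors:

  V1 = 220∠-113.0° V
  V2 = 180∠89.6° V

Step 1 — Convert each phasor to rectangular form:
  V1 = 220·(cos(-113.0°) + j·sin(-113.0°)) = -85.96 - j202.5 V
  V2 = 180·(cos(89.6°) + j·sin(89.6°)) = 1.257 + j180 V
Step 2 — Sum components: V_total = -84.7 - j22.52 V.
Step 3 — Convert to polar: |V_total| = 87.65 V, ∠V_total = -165.1°.

V_total = 87.65∠-165.1° V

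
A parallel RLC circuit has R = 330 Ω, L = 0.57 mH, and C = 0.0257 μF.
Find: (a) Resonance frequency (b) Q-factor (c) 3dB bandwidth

Step 1 — Resonance: ω₀ = 1/√(LC) = 1/√(0.00057·2.57e-08) = 2.613e+05 rad/s.
Step 2 — f₀ = ω₀/(2π) = 4.158e+04 Hz.
Step 3 — Parallel Q: Q = R/(ω₀L) = 330/(2.613e+05·0.00057) = 2.216.
Step 4 — Bandwidth: Δω = ω₀/Q = 1.179e+05 rad/s; BW = Δω/(2π) = 1.877e+04 Hz.

(a) f₀ = 4.158e+04 Hz  (b) Q = 2.216  (c) BW = 1.877e+04 Hz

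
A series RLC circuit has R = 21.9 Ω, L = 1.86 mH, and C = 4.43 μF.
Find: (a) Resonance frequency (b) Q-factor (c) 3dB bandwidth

Step 1 — Resonance: ω₀ = 1/√(LC) = 1/√(0.00186·4.43e-06) = 1.102e+04 rad/s.
Step 2 — f₀ = ω₀/(2π) = 1753 Hz.
Step 3 — Series Q: Q = ω₀L/R = 1.102e+04·0.00186/21.9 = 0.9356.
Step 4 — Bandwidth: Δω = ω₀/Q = 1.177e+04 rad/s; BW = Δω/(2π) = 1874 Hz.

(a) f₀ = 1753 Hz  (b) Q = 0.9356  (c) BW = 1874 Hz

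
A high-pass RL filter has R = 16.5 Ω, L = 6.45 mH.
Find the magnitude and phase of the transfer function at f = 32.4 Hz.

Step 1 — Angular frequency: ω = 2π·32.4 = 203.6 rad/s.
Step 2 — Transfer function: H(jω) = jωL/(R + jωL).
Step 3 — Numerator jωL = j·1.313; denominator R + jωL = 16.5 + j1.313.
Step 4 — H = 0.006293 + j0.07908.
Step 5 — Magnitude: |H| = 0.07933 (-22.0 dB); phase: φ = 85.5°.

|H| = 0.07933 (-22.0 dB), φ = 85.5°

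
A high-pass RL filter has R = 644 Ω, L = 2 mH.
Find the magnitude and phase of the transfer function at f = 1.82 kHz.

Step 1 — Angular frequency: ω = 2π·1820 = 1.144e+04 rad/s.
Step 2 — Transfer function: H(jω) = jωL/(R + jωL).
Step 3 — Numerator jωL = j·22.87; denominator R + jωL = 644 + j22.87.
Step 4 — H = 0.00126 + j0.03547.
Step 5 — Magnitude: |H| = 0.03549 (-29.0 dB); phase: φ = 88.0°.

|H| = 0.03549 (-29.0 dB), φ = 88.0°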